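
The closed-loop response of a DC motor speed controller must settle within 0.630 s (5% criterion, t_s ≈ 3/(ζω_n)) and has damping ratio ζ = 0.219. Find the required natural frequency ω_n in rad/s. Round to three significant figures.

Rearranging t_s ≈ 3/(ζω_n) gives ω_n = 3/(ζ·t_s) = 3/(0.219 × 0.630) = 21.7 rad/s.

ω_n ≈ 21.7 rad/s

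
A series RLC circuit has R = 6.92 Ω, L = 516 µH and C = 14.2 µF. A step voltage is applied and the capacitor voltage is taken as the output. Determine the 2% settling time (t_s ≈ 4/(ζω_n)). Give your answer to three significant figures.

t_s ≈ 0.000597 s

For a series RLC circuit (capacitor voltage as output), ω_n = 1/√(LC) = 1/√(516 µH · 14.2 µF) = 11700 rad/s.
ζ = (R/2)·√(C/L) = (6.92/2)·√(14.2 µF/516 µH) = 0.574.
t_s ≈ 4/(ζω_n) = 0.000597 s.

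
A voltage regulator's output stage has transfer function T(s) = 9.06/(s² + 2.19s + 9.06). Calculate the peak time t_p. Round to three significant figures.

ω_n = √9.06 = 3.01 rad/s; ζ = 2.19/(2·3.01) = 0.364.
The damped frequency ω_d = ω_n√(1−ζ²) = 2.80 rad/s. Then t_p = π/ω_d = 1.12 s.

t_p ≈ 1.12 s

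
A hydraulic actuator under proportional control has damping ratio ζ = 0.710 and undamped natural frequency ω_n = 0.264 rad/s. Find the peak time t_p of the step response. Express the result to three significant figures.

The damped frequency is ω_d = ω_n√(1−ζ²) = 0.264·√(1−0.504) = 0.186 rad/s.
Peak time t_p = π/ω_d = π/0.186 = 16.9 s.

t_p ≈ 16.9 s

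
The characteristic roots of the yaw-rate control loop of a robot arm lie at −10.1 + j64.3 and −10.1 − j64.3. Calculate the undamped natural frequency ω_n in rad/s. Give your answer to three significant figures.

|pole| = ω_n = √(10.1² + 64.3²) = 65.1 rad/s; ζ = cos θ = σ/ω_n = 0.155.

ω_n ≈ 65.1 rad/s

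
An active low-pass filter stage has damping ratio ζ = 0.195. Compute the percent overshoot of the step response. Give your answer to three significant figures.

%OS ≈ 53.5%

For an underdamped second-order system, %OS = 100·exp(−πζ/√(1−ζ²)).
πζ/√(1−ζ²) = π·0.195/√(1−0.0380) = 0.6246, so %OS = 100·e^(−0.6246) = 53.5%.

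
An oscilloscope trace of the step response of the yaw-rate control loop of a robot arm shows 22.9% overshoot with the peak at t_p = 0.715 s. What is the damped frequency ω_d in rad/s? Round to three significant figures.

ω_d ≈ 4.39 rad/s

t_p = π/ω_d, so ω_d = π/0.715 = 4.39 rad/s.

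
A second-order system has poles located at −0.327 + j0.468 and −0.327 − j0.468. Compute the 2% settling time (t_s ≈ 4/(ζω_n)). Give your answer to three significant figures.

For poles at −σ ± jω_d, ζω_n = σ = 0.327, so t_s ≈ 4/σ = 12.2 s.

t_s ≈ 12.2 s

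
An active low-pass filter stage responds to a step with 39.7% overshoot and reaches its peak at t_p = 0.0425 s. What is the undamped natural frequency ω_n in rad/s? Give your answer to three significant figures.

The overshoot fixes ζ = −ln(OS)/√(π²+ln²(OS)) = 0.282.
From t_p = π/ω_d, ω_d = π/0.0425 = 73.9 rad/s, so ω_n = ω_d/√(1−ζ²) = 77.0 rad/s.

ω_n ≈ 77.0 rad/s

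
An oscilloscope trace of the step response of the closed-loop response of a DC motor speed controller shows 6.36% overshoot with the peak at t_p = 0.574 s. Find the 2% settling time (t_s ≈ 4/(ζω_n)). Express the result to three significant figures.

The overshoot fixes ζ = −ln(OS)/√(π²+ln²(OS)) = 0.659.
From t_p = π/ω_d, ω_d = π/0.574 = 5.47 rad/s, so ω_n = ω_d/√(1−ζ²) = 7.28 rad/s.
t_s ≈ 4/(ζω_n) = 4/(0.659·7.28) = 0.833 s.

t_s ≈ 0.833 s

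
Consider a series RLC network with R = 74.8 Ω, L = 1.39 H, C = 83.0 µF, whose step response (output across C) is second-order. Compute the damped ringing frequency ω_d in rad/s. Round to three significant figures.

ω_d ≈ 89.1 rad/s

For a series RLC circuit (capacitor voltage as output), ω_n = 1/√(LC) = 1/√(1.39 H · 83.0 µF) = 93.1 rad/s.
ζ = (R/2)·√(C/L) = (74.8/2)·√(83.0 µF/1.39 H) = 0.289.
ω_d = 93.1·√(1 − 0.289²) = 89.1 rad/s.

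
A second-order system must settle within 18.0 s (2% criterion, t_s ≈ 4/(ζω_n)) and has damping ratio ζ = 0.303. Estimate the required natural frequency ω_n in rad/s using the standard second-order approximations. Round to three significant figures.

ω_n ≈ 0.733 rad/s

Rearranging t_s ≈ 4/(ζω_n) gives ω_n = 4/(ζ·t_s) = 4/(0.303 × 18.0) = 0.733 rad/s.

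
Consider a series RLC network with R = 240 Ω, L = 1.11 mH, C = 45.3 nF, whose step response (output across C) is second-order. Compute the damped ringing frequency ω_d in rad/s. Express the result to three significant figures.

ω_d ≈ 90600 rad/s

For a series RLC circuit (capacitor voltage as output), ω_n = 1/√(LC) = 1/√(1.11 mH · 45.3 nF) = 141000 rad/s.
ζ = (R/2)·√(C/L) = (240/2)·√(45.3 nF/1.11 mH) = 0.767.
The damped frequency ω_d = ω_n√(1−ζ²) = 90600 rad/s.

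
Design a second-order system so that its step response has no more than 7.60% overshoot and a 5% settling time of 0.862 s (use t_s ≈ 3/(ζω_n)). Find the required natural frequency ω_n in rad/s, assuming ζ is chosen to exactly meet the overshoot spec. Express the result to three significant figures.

From %OS = 100·exp(−πζ/√(1−ζ²)), invert to get ζ = −ln(OS)/√(π² + ln²(OS)) with OS = 0.0760.
−ln 0.0760 = 2.577, so ζ = 2.577/√(π² + 6.641) = 0.634.
Then ω_n = 3/(ζ t_s) = 3/(0.634 × 0.862) = 5.49 rad/s.

ω_n ≈ 5.49 rad/s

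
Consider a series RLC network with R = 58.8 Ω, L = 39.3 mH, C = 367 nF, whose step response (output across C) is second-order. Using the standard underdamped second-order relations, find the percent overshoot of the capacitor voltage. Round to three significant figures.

%OS ≈ 75.3%

For a series RLC circuit (capacitor voltage as output), ω_n = 1/√(LC) = 1/√(39.3 mH · 367 nF) = 8330 rad/s.
ζ = (R/2)·√(C/L) = (58.8/2)·√(367 nF/39.3 mH) = 0.0898.
%OS = 100 e^{−πζ/√(1−ζ²)} with ζ = 0.0898 gives 75.3%.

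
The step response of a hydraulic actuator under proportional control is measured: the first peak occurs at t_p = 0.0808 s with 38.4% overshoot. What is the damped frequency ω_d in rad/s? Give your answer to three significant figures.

t_p = π/ω_d, so ω_d = π/0.0808 = 38.9 rad/s.

ω_d ≈ 38.9 rad/s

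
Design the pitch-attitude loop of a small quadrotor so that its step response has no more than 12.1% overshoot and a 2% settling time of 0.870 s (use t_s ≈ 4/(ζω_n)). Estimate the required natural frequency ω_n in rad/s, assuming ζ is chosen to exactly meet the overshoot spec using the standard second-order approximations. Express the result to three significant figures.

Inverting the overshoot relation: ζ = |ln 0.121|/√(π² + ln²0.121) = 0.558.
From t_s ≈ 4/(ζω_n): ω_n = 4/(ζ·t_s) = 4/(0.558·0.870) = 8.24 rad/s.

ω_n ≈ 8.24 rad/s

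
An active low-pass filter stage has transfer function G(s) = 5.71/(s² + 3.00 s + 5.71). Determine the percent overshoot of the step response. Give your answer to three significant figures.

%OS ≈ 7.94%

Matching coefficients with s² + 2ζω_n s + ω_n² gives ω_n² = 5.71 ⇒ ω_n = 2.39 rad/s, and ζ = 3.00/(2ω_n) = 0.628.
%OS = 100·exp(−πζ/√(1−ζ²)) = 7.94%.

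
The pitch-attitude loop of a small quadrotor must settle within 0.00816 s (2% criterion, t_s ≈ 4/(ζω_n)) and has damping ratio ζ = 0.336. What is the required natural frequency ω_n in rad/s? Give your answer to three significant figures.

Rearranging t_s ≈ 4/(ζω_n) gives ω_n = 4/(ζ·t_s) = 4/(0.336 × 0.00816) = 1460 rad/s.

ω_n ≈ 1460 rad/s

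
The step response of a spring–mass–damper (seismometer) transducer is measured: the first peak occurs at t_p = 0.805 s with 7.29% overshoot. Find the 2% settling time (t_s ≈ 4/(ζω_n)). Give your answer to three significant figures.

From the overshoot, ζ = −ln(OS)/√(π²+ln²(OS)) = 0.640.
From t_p = π/ω_d, ω_d = π/0.805 = 3.90 rad/s, so ω_n = ω_d/√(1−ζ²) = 5.08 rad/s.
t_s ≈ 4/(ζω_n) = 4/(0.640·5.08) = 1.23 s.

t_s ≈ 1.23 s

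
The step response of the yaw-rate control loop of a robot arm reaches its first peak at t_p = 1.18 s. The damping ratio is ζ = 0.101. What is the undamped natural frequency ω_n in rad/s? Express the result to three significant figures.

ω_n ≈ 2.68 rad/s

Peak time t_p = π/ω_d, so ω_d = π/t_p = π/1.18 = 2.66 rad/s.
ω_n = ω_d/√(1−ζ²) = 2.66/√0.990 = 2.68 rad/s.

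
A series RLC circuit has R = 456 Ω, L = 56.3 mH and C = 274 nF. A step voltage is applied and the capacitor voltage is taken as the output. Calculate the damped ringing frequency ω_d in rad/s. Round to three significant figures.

ω_d ≈ 6960 rad/s

For a series RLC circuit (capacitor voltage as output), ω_n = 1/√(LC) = 1/√(56.3 mH · 274 nF) = 8050 rad/s.
ζ = (R/2)·√(C/L) = (456/2)·√(274 nF/56.3 mH) = 0.503.
ω_d = 8050·√(1 − 0.503²) = 6960 rad/s.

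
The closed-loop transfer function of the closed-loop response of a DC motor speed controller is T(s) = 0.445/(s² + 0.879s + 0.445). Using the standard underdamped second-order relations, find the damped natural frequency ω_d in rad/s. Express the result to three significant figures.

Comparing the denominator to s² + 2ζω_n s + ω_n²: ω_n = √0.445 = 0.667 rad/s, and 2ζω_n = 0.879 so ζ = 0.879/(2·0.667) = 0.659.
ω_d = 0.667·√(1 − 0.659²) = 0.502 rad/s.

ω_d ≈ 0.502 rad/s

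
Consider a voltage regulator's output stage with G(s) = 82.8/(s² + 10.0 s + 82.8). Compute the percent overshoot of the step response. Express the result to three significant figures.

%OS ≈ 12.7%

Comparing the denominator to s² + 2ζω_n s + ω_n²: ω_n = √82.8 = 9.10 rad/s, and 2ζω_n = 10.0 so ζ = 10.0/(2·9.10) = 0.549.
Overshoot: exp(−π·0.549/√(1−0.549²)) = 0.127, i.e. 12.7%.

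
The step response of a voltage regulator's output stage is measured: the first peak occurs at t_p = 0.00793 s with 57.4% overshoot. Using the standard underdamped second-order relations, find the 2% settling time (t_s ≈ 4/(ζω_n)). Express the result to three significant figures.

t_s ≈ 0.0571 s

ζ from %OS: ζ = |ln 0.574|/√(π²+ln²0.574) = 0.174.
From t_p = π/ω_d, ω_d = π/0.00793 = 396 rad/s, so ω_n = ω_d/√(1−ζ²) = 402 rad/s.
t_s ≈ 4/(ζω_n) = 4/(0.174·402) = 0.0571 s.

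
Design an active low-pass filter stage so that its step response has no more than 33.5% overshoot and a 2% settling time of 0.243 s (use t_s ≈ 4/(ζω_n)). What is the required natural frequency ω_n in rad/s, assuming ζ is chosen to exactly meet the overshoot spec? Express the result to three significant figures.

ω_n ≈ 50.1 rad/s

Inverting the overshoot relation: ζ = |ln 0.335|/√(π² + ln²0.335) = 0.329.
From t_s ≈ 4/(ζω_n): ω_n = 4/(ζ·t_s) = 4/(0.329·0.243) = 50.1 rad/s.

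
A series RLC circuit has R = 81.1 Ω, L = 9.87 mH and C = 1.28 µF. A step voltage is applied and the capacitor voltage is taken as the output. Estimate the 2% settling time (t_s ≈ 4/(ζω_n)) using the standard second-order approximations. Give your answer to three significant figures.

t_s ≈ 0.000974 s

For a series RLC circuit (capacitor voltage as output), ω_n = 1/√(LC) = 1/√(9.87 mH · 1.28 µF) = 8900 rad/s.
ζ = (R/2)·√(C/L) = (81.1/2)·√(1.28 µF/9.87 mH) = 0.462.
t_s ≈ 4/(ζω_n) = 0.000974 s.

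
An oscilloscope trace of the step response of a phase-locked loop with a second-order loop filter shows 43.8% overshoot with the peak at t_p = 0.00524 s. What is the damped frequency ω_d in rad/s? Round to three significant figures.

t_p = π/ω_d, so ω_d = π/0.00524 = 600 rad/s.

ω_d ≈ 600 rad/s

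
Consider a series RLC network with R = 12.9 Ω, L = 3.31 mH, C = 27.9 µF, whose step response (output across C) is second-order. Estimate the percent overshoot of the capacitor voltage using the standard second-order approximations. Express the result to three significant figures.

For a series RLC circuit (capacitor voltage as output), ω_n = 1/√(LC) = 1/√(3.31 mH · 27.9 µF) = 3290 rad/s.
ζ = (R/2)·√(C/L) = (12.9/2)·√(27.9 µF/3.31 mH) = 0.592.
Overshoot: exp(−π·0.592/√(1−0.592²)) = 0.0994, i.e. 9.94%.

%OS ≈ 9.94%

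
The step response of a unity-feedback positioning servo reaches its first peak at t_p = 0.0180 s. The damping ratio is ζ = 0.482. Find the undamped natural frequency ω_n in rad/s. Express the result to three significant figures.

Peak time t_p = π/ω_d, so ω_d = π/t_p = π/0.0180 = 175 rad/s.
ω_n = ω_d/√(1−ζ²) = 175/√0.768 = 199 rad/s.

ω_n ≈ 199 rad/s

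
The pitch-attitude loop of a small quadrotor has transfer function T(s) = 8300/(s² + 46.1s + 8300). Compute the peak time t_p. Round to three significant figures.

Comparing the denominator to s² + 2ζω_n s + ω_n²: ω_n = √8300 = 91.1 rad/s, and 2ζω_n = 46.1 so ζ = 46.1/(2·91.1) = 0.253.
ω_d = ω_n√(1−ζ²) = 88.1 rad/s. Then t_p = π/ω_d = 0.0356 s.

t_p ≈ 0.0356 s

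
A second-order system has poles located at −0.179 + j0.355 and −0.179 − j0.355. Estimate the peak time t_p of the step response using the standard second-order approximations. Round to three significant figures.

t_p = π/ω_d with ω_d = 0.355 (the imaginary part), so t_p = 8.85 s.

t_p ≈ 8.85 s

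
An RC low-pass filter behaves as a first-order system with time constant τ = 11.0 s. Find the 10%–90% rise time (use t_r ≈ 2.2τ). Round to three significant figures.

t_r ≈ 2.2τ = 24.2 s.

t_r ≈ 24.2 s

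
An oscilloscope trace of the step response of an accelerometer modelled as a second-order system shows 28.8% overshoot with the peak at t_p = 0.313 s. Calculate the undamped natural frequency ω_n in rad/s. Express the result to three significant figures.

The overshoot fixes ζ = −ln(OS)/√(π²+ln²(OS)) = 0.368.
From t_p = π/ω_d, ω_d = π/0.313 = 10.0 rad/s, so ω_n = ω_d/√(1−ζ²) = 10.8 rad/s.

ω_n ≈ 10.8 rad/s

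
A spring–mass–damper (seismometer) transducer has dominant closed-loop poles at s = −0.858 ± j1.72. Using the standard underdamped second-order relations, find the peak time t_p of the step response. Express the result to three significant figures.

t_p ≈ 1.83 s

t_p = π/ω_d with ω_d = 1.72 (the imaginary part), so t_p = 1.83 s.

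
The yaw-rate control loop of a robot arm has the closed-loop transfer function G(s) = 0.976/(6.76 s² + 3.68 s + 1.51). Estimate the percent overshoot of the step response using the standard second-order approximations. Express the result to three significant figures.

Dividing through by 6.76: denominator becomes s² + 0.5444 s + 0.2234.
So ω_n = √0.2234 = 0.473 rad/s and ζ = 0.5444/(2·0.473) = 0.576.
%OS = 100 e^{−πζ/√(1−ζ²)} with ζ = 0.576 gives 10.9%.

%OS ≈ 10.9%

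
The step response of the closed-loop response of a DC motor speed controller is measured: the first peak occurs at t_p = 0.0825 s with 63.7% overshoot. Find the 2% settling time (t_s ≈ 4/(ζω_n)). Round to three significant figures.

t_s ≈ 0.732 s

From the overshoot, ζ = −ln(OS)/√(π²+ln²(OS)) = 0.142.
From t_p = π/ω_d, ω_d = π/0.0825 = 38.1 rad/s, so ω_n = ω_d/√(1−ζ²) = 38.5 rad/s.
t_s ≈ 4/(ζω_n) = 4/(0.142·38.5) = 0.732 s.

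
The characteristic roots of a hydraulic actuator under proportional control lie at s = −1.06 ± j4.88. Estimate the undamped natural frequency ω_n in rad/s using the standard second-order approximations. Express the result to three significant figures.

|pole| = ω_n = √(1.06² + 4.88²) = 4.99 rad/s; ζ = cos θ = σ/ω_n = 0.212.

ω_n ≈ 4.99 rad/s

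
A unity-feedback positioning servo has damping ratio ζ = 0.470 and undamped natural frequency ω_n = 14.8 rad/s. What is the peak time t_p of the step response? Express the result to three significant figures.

The damped frequency is ω_d = ω_n√(1−ζ²) = 14.8·√(1−0.221) = 13.1 rad/s.
Peak time t_p = π/ω_d = π/13.1 = 0.240 s.

t_p ≈ 0.240 s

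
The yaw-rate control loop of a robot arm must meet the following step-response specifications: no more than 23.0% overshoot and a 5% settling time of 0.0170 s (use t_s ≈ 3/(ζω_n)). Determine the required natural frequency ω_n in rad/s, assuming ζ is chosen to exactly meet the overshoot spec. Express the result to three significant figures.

ζ = −ln(OS)/√(π² + (ln OS)²). With OS = 0.230, ln OS = −1.470 and ζ = 1.470/3.468 = 0.424.
From t_s ≈ 3/(ζω_n): ω_n = 3/(ζ·t_s) = 3/(0.424·0.0170) = 416 rad/s.

ω_n ≈ 416 rad/s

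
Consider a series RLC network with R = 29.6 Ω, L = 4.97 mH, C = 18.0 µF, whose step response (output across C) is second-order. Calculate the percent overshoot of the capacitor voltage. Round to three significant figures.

%OS ≈ 0.212%

For a series RLC circuit (capacitor voltage as output), ω_n = 1/√(LC) = 1/√(4.97 mH · 18.0 µF) = 3340 rad/s.
ζ = (R/2)·√(C/L) = (29.6/2)·√(18.0 µF/4.97 mH) = 0.891.
Overshoot: exp(−π·0.891/√(1−0.891²)) = 0.00212, i.e. 0.212%.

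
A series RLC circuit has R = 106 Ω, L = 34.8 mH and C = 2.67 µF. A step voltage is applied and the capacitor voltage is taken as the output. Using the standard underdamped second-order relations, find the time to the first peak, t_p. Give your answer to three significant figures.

t_p ≈ 0.00108 s

For a series RLC circuit (capacitor voltage as output), ω_n = 1/√(LC) = 1/√(34.8 mH · 2.67 µF) = 3280 rad/s.
ζ = (R/2)·√(C/L) = (106/2)·√(2.67 µF/34.8 mH) = 0.464.
The damped frequency ω_d = ω_n√(1−ζ²) = 2910 rad/s. t_p = π/ω_d = 0.00108 s.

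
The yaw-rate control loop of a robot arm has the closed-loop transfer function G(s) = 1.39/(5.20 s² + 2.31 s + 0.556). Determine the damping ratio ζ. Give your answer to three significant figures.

ζ ≈ 0.679

Dividing through by 5.20: denominator becomes s² + 0.4442 s + 0.1069.
So ω_n = √0.1069 = 0.327 rad/s and ζ = 0.4442/(2·0.327) = 0.679.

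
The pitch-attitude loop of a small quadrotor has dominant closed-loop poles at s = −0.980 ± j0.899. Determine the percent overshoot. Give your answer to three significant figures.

%OS ≈ 3.26%

|pole| = ω_n = √(0.980² + 0.899²) = 1.33 rad/s; ζ = cos θ = σ/ω_n = 0.737.
%OS = 100·exp(−πζ/√(1−ζ²)) = 3.26%.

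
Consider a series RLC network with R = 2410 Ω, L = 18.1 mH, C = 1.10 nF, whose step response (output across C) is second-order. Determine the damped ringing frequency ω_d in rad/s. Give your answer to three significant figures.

ω_d ≈ 214000 rad/s

For a series RLC circuit (capacitor voltage as output), ω_n = 1/√(LC) = 1/√(18.1 mH · 1.10 nF) = 224000 rad/s.
ζ = (R/2)·√(C/L) = (2410/2)·√(1.10 nF/18.1 mH) = 0.297.
ω_d = ω_n√(1−ζ²) = 214000 rad/s.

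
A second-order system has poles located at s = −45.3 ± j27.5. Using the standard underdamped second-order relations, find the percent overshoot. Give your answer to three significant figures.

The poles are at −σ ± jω_d with σ = 45.3 and ω_d = 27.5, so ω_n = √(σ²+ω_d²) = 53.0 rad/s and ζ = σ/ω_n = 0.855.
Overshoot: exp(−π·0.855/√(1−0.855²)) = 0.00566, i.e. 0.566%.

%OS ≈ 0.566%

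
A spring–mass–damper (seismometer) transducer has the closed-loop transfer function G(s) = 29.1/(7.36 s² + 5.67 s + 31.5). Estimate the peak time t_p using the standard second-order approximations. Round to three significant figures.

Dividing through by 7.36: denominator becomes s² + 0.7704 s + 4.280.
So ω_n = √4.280 = 2.07 rad/s and ζ = 0.7704/(2·2.07) = 0.186.
The damped frequency ω_d = ω_n√(1−ζ²) = 2.03 rad/s. t_p = π/ω_d = 1.55 s.

t_p ≈ 1.55 s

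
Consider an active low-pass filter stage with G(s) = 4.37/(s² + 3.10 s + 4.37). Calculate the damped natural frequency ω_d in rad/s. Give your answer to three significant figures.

ω_d ≈ 1.40 rad/s

Comparing the denominator to s² + 2ζω_n s + ω_n²: ω_n = √4.37 = 2.09 rad/s, and 2ζω_n = 3.10 so ζ = 3.10/(2·2.09) = 0.741.
ω_d = ω_n√(1−ζ²) = 1.40 rad/s.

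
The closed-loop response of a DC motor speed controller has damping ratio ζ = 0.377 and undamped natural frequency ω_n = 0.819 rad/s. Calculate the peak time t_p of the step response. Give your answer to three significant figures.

The damped frequency is ω_d = ω_n√(1−ζ²) = 0.819·√(1−0.142) = 0.759 rad/s.
Peak time t_p = π/ω_d = π/0.759 = 4.14 s.

t_p ≈ 4.14 s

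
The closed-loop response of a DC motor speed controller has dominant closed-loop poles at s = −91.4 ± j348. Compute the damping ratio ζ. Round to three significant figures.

ζ ≈ 0.254

The poles are at −σ ± jω_d with σ = 91.4 and ω_d = 348, so ω_n = √(σ²+ω_d²) = 360 rad/s and ζ = σ/ω_n = 0.254.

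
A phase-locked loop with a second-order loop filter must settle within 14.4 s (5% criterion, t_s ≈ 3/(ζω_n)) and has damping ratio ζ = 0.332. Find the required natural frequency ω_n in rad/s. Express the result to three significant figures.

Rearranging t_s ≈ 3/(ζω_n) gives ω_n = 3/(ζ·t_s) = 3/(0.332 × 14.4) = 0.628 rad/s.

ω_n ≈ 0.628 rad/s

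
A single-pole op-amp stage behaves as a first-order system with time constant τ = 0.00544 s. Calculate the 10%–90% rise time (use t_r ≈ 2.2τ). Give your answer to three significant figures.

t_r ≈ 0.0120 s

t_r ≈ 2.2τ = 0.0120 s.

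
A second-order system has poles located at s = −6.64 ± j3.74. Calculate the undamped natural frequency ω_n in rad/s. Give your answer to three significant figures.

ω_n ≈ 7.62 rad/s

|pole| = ω_n = √(6.64² + 3.74²) = 7.62 rad/s; ζ = cos θ = σ/ω_n = 0.871.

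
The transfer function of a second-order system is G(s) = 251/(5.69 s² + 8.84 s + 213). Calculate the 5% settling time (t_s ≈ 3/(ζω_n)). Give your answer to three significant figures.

Dividing through by 5.69: denominator becomes s² + 1.554 s + 37.43.
So ω_n = √37.43 = 6.12 rad/s and ζ = 1.554/(2·6.12) = 0.127.
t_s ≈ 3/(ζω_n) = 3.86 s.

t_s ≈ 3.86 s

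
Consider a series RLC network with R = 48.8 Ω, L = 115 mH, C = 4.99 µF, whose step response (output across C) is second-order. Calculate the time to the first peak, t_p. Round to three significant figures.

For a series RLC circuit (capacitor voltage as output), ω_n = 1/√(LC) = 1/√(115 mH · 4.99 µF) = 1320 rad/s.
ζ = (R/2)·√(C/L) = (48.8/2)·√(4.99 µF/115 mH) = 0.161.
The damped frequency ω_d = ω_n√(1−ζ²) = 1300 rad/s. t_p = π/ω_d = 0.00241 s.

t_p ≈ 0.00241 s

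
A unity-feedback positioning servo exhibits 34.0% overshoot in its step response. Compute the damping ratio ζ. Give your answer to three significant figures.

ζ ≈ 0.325

From %OS = 100·exp(−πζ/√(1−ζ²)), invert to get ζ = −ln(OS)/√(π² + ln²(OS)) with OS = 0.340.
−ln 0.340 = 1.079, so ζ = 1.079/√(π² + 1.164) = 0.325.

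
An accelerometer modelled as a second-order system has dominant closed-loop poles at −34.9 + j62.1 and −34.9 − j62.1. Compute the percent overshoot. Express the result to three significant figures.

%OS ≈ 17.1%

The poles are at −σ ± jω_d with σ = 34.9 and ω_d = 62.1, so ω_n = √(σ²+ω_d²) = 71.2 rad/s and ζ = σ/ω_n = 0.490.
%OS = 100·exp(−πζ/√(1−ζ²)) = 17.1%.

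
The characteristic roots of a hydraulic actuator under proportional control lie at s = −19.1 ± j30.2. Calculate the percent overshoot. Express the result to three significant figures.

|pole| = ω_n = √(19.1² + 30.2²) = 35.7 rad/s; ζ = cos θ = σ/ω_n = 0.535.
Overshoot: exp(−π·0.535/√(1−0.535²)) = 0.137, i.e. 13.7%.

%OS ≈ 13.7%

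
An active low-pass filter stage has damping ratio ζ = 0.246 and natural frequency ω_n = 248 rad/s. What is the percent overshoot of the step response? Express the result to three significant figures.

%OS ≈ 45.1%

For an underdamped second-order system, %OS = 100·exp(−πζ/√(1−ζ²)).
πζ/√(1−ζ²) = π·0.246/√(1−0.0605) = 0.7973, so %OS = 100·e^(−0.7973) = 45.1%.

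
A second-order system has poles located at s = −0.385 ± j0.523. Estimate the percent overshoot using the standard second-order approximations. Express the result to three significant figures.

With σ = 0.385, ω_d = 0.523: ω_n = √(σ²+ω_d²) = 0.649 rad/s, ζ = σ/ω_n = 0.593.
Overshoot: exp(−π·0.593/√(1−0.593²)) = 0.0990, i.e. 9.90%.

%OS ≈ 9.90%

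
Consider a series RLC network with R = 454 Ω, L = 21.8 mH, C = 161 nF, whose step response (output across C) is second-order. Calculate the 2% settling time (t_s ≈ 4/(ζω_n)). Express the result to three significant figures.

For a series RLC circuit (capacitor voltage as output), ω_n = 1/√(LC) = 1/√(21.8 mH · 161 nF) = 16900 rad/s.
ζ = (R/2)·√(C/L) = (454/2)·√(161 nF/21.8 mH) = 0.617.
t_s ≈ 4/(ζω_n) = 0.000384 s.

t_s ≈ 0.000384 s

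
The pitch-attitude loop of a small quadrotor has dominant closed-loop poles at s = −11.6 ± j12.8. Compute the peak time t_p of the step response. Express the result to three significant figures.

t_p = π/ω_d with ω_d = 12.8 (the imaginary part), so t_p = 0.245 s.

t_p ≈ 0.245 s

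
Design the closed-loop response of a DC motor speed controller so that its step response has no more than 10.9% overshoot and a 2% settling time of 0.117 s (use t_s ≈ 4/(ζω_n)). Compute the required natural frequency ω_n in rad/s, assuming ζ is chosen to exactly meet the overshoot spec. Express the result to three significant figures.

ω_n ≈ 59.3 rad/s

ζ = −ln(OS)/√(π² + (ln OS)²). With OS = 0.109, ln OS = −2.216 and ζ = 2.216/3.845 = 0.576.
From t_s ≈ 4/(ζω_n): ω_n = 4/(ζ·t_s) = 4/(0.576·0.117) = 59.3 rad/s.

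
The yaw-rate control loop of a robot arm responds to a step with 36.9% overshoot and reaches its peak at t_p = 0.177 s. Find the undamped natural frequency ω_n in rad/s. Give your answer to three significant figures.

ζ from %OS: ζ = |ln 0.369|/√(π²+ln²0.369) = 0.302.
From t_p = π/ω_d, ω_d = π/0.177 = 17.7 rad/s, so ω_n = ω_d/√(1−ζ²) = 18.6 rad/s.

ω_n ≈ 18.6 rad/s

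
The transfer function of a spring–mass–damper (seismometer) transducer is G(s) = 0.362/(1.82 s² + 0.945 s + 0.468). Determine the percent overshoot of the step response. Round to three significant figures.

%OS ≈ 15.4%

Dividing through by 1.82: denominator becomes s² + 0.5192 s + 0.2571.
So ω_n = √0.2571 = 0.507 rad/s and ζ = 0.5192/(2·0.507) = 0.512.
%OS = 100 e^{−πζ/√(1−ζ²)} with ζ = 0.512 gives 15.4%.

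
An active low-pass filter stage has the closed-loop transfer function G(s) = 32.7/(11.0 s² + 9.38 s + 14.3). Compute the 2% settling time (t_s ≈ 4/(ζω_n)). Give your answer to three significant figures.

t_s ≈ 9.38 s

Dividing through by 11.0: denominator becomes s² + 0.8527 s + 1.300.
So ω_n = √1.300 = 1.14 rad/s and ζ = 0.8527/(2·1.14) = 0.374.
t_s ≈ 4/(ζω_n) = 9.38 s.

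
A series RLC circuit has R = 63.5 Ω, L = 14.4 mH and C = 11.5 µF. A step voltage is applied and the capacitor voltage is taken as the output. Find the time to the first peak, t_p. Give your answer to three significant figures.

For a series RLC circuit (capacitor voltage as output), ω_n = 1/√(LC) = 1/√(14.4 mH · 11.5 µF) = 2460 rad/s.
ζ = (R/2)·√(C/L) = (63.5/2)·√(11.5 µF/14.4 mH) = 0.897.
ω_d = ω_n√(1−ζ²) = 1090 rad/s. t_p = π/ω_d = 0.00290 s.

t_p ≈ 0.00290 s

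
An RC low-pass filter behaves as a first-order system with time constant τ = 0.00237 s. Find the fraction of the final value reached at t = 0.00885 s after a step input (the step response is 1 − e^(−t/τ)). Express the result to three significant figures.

y/y_∞ ≈ 0.976

y(t)/y_∞ = 1 − e^(−t/τ) = 1 − e^(−0.00885/0.00237) = 1 − e^(−3.73) = 0.976.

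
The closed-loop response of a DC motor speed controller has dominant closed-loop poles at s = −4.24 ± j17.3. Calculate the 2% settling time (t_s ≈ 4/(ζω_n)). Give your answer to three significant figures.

For poles at −σ ± jω_d, ζω_n = σ = 4.24, so t_s ≈ 4/σ = 0.943 s.

t_s ≈ 0.943 s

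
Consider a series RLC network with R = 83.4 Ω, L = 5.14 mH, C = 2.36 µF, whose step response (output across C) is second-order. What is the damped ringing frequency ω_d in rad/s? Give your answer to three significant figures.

For a series RLC circuit (capacitor voltage as output), ω_n = 1/√(LC) = 1/√(5.14 mH · 2.36 µF) = 9080 rad/s.
ζ = (R/2)·√(C/L) = (83.4/2)·√(2.36 µF/5.14 mH) = 0.894.
ω_d = ω_n√(1−ζ²) = 4080 rad/s.

ω_d ≈ 4080 rad/s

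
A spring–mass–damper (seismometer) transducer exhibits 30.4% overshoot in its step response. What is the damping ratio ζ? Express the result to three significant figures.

ζ = −ln(OS)/√(π² + (ln OS)²). With OS = 0.304, ln OS = −1.191 and ζ = 1.191/3.360 = 0.354.

ζ ≈ 0.354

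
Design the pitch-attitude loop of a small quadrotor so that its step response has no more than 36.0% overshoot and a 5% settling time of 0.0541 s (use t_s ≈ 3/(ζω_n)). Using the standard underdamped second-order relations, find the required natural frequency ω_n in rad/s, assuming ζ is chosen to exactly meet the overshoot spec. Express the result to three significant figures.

Inverting the overshoot relation: ζ = |ln 0.360|/√(π² + ln²0.360) = 0.309.
From t_s ≈ 3/(ζω_n): ω_n = 3/(ζ·t_s) = 3/(0.309·0.0541) = 179 rad/s.

ω_n ≈ 179 rad/s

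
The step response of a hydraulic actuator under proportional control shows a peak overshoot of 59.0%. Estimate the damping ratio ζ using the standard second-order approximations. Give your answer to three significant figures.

Inverting the overshoot relation: ζ = |ln 0.590|/√(π² + ln²0.590) = 0.166.

ζ ≈ 0.166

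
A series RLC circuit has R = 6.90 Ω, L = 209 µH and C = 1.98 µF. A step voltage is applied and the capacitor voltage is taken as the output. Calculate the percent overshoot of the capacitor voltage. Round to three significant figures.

For a series RLC circuit (capacitor voltage as output), ω_n = 1/√(LC) = 1/√(209 µH · 1.98 µF) = 49200 rad/s.
ζ = (R/2)·√(C/L) = (6.90/2)·√(1.98 µF/209 µH) = 0.336.
Overshoot: exp(−π·0.336/√(1−0.336²)) = 0.326, i.e. 32.6%.

%OS ≈ 32.6%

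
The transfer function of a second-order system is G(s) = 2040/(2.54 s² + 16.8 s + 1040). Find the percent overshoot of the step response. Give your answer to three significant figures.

%OS ≈ 59.4%

Dividing through by 2.54: denominator becomes s² + 6.614 s + 409.4.
So ω_n = √409.4 = 20.2 rad/s and ζ = 6.614/(2·20.2) = 0.163.
Overshoot: exp(−π·0.163/√(1−0.163²)) = 0.594, i.e. 59.4%.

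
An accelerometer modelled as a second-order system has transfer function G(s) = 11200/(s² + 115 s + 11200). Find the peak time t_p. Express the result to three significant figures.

Matching coefficients with s² + 2ζω_n s + ω_n² gives ω_n² = 11200 ⇒ ω_n = 106 rad/s, and ζ = 115/(2ω_n) = 0.543.
ω_d = 106·√(1 − 0.543²) = 88.8 rad/s. Then t_p = π/ω_d = 0.0354 s.

t_p ≈ 0.0354 s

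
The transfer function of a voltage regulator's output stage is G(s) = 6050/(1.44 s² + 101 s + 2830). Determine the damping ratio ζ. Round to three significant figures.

Dividing through by 1.44: denominator becomes s² + 70.14 s + 1965.
So ω_n = √1965 = 44.3 rad/s and ζ = 70.14/(2·44.3) = 0.791.

ζ ≈ 0.791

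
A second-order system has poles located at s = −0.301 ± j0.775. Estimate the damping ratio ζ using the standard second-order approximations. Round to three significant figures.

ζ ≈ 0.362

The poles are at −σ ± jω_d with σ = 0.301 and ω_d = 0.775, so ω_n = √(σ²+ω_d²) = 0.831 rad/s and ζ = σ/ω_n = 0.362.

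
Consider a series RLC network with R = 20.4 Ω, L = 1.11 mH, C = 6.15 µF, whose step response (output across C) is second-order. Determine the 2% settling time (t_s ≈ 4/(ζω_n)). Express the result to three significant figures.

For a series RLC circuit (capacitor voltage as output), ω_n = 1/√(LC) = 1/√(1.11 mH · 6.15 µF) = 12100 rad/s.
ζ = (R/2)·√(C/L) = (20.4/2)·√(6.15 µF/1.11 mH) = 0.759.
t_s ≈ 4/(ζω_n) = 0.000435 s.

t_s ≈ 0.000435 s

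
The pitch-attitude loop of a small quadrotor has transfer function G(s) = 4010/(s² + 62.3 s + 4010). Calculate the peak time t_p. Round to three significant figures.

t_p ≈ 0.0570 s

ω_n = √4010 = 63.3 rad/s; ζ = 62.3/(2·63.3) = 0.492.
ω_d = 63.3·√(1 − 0.492²) = 55.1 rad/s. Then t_p = π/ω_d = 0.0570 s.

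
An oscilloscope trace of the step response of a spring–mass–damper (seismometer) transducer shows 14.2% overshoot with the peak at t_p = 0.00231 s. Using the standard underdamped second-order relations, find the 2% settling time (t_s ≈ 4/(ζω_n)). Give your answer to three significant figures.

t_s ≈ 0.00473 s

The overshoot fixes ζ = −ln(OS)/√(π²+ln²(OS)) = 0.528.
From t_p = π/ω_d, ω_d = π/0.00231 = 1360 rad/s, so ω_n = ω_d/√(1−ζ²) = 1600 rad/s.
t_s ≈ 4/(ζω_n) = 4/(0.528·1600) = 0.00473 s.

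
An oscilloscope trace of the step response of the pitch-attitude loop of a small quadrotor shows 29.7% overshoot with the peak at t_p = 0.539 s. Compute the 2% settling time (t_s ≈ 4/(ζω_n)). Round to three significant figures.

The overshoot fixes ζ = −ln(OS)/√(π²+ln²(OS)) = 0.360.
t_p = π/ω_d ⇒ ω_d = 5.83 rad/s; then ω_n = ω_d/√(1−ζ²) = 6.25 rad/s.
t_s ≈ 4/(ζω_n) = 4/(0.360·6.25) = 1.78 s.

t_s ≈ 1.78 s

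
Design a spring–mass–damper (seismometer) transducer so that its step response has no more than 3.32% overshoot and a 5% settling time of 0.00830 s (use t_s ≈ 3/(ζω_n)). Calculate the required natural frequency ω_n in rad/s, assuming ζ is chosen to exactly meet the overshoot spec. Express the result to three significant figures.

ω_n ≈ 492 rad/s

ζ = −ln(OS)/√(π² + (ln OS)²). With OS = 0.0332, ln OS = −3.405 and ζ = 3.405/4.633 = 0.735.
Then ω_n = 3/(ζ t_s) = 3/(0.735 × 0.00830) = 492 rad/s.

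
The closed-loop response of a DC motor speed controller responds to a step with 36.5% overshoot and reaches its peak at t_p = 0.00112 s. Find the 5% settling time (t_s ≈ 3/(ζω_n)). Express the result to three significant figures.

t_s ≈ 0.00333 s

From the overshoot, ζ = −ln(OS)/√(π²+ln²(OS)) = 0.305.
t_p = π/ω_d ⇒ ω_d = 2800 rad/s; then ω_n = ω_d/√(1−ζ²) = 2950 rad/s.
t_s ≈ 3/(ζω_n) = 3/(0.305·2950) = 0.00333 s.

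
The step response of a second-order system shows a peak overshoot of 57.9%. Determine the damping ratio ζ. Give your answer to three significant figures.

Inverting the overshoot relation: ζ = |ln 0.579|/√(π² + ln²0.579) = 0.171.

ζ ≈ 0.171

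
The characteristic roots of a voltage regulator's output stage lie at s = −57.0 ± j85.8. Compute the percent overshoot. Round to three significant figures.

|pole| = ω_n = √(57.0² + 85.8²) = 103 rad/s; ζ = cos θ = σ/ω_n = 0.553.
%OS = 100·exp(−πζ/√(1−ζ²)) = 12.4%.

%OS ≈ 12.4%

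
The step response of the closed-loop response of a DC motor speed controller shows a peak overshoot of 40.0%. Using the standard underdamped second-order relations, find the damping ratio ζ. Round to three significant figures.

Inverting the overshoot relation: ζ = |ln 0.400|/√(π² + ln²0.400) = 0.280.

ζ ≈ 0.280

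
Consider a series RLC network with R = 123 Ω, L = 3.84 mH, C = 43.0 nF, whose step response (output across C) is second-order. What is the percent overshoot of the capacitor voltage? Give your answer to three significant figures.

%OS ≈ 51.7%

For a series RLC circuit (capacitor voltage as output), ω_n = 1/√(LC) = 1/√(3.84 mH · 43.0 nF) = 77800 rad/s.
ζ = (R/2)·√(C/L) = (123/2)·√(43.0 nF/3.84 mH) = 0.206.
%OS = 100 e^{−πζ/√(1−ζ²)} with ζ = 0.206 gives 51.7%.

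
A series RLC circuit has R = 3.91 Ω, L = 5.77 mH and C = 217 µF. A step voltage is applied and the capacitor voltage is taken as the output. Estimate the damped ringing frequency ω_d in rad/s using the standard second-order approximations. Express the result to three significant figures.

ω_d ≈ 827 rad/s

For a series RLC circuit (capacitor voltage as output), ω_n = 1/√(LC) = 1/√(5.77 mH · 217 µF) = 894 rad/s.
ζ = (R/2)·√(C/L) = (3.91/2)·√(217 µF/5.77 mH) = 0.379.
ω_d = ω_n√(1−ζ²) = 827 rad/s.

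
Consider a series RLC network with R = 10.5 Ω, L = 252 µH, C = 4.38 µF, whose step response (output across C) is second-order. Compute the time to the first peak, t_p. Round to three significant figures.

For a series RLC circuit (capacitor voltage as output), ω_n = 1/√(LC) = 1/√(252 µH · 4.38 µF) = 30100 rad/s.
ζ = (R/2)·√(C/L) = (10.5/2)·√(4.38 µF/252 µH) = 0.692.
The damped frequency ω_d = ω_n√(1−ζ²) = 21700 rad/s. t_p = π/ω_d = 0.000145 s.

t_p ≈ 0.000145 s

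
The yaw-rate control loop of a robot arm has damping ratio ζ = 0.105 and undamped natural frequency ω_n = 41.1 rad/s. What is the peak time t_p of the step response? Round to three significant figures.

t_p ≈ 0.0769 s

The damped frequency is ω_d = ω_n√(1−ζ²) = 41.1·√(1−0.0110) = 40.9 rad/s.
Peak time t_p = π/ω_d = π/40.9 = 0.0769 s.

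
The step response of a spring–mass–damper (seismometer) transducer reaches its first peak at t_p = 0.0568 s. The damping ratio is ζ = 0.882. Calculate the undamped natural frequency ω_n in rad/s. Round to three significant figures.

ω_n ≈ 117 rad/s

Peak time t_p = π/ω_d, so ω_d = π/t_p = π/0.0568 = 55.3 rad/s.
ω_n = ω_d/√(1−ζ²) = 55.3/√0.222 = 117 rad/s.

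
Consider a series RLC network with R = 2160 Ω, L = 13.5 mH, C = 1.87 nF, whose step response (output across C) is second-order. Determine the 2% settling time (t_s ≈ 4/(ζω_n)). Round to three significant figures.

For a series RLC circuit (capacitor voltage as output), ω_n = 1/√(LC) = 1/√(13.5 mH · 1.87 nF) = 199000 rad/s.
ζ = (R/2)·√(C/L) = (2160/2)·√(1.87 nF/13.5 mH) = 0.402.
t_s ≈ 4/(ζω_n) = 0.0000500 s.

t_s ≈ 0.0000500 s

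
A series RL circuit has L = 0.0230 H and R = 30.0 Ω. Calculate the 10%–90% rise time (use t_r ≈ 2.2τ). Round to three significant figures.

τ = L/R = 0.0230/30.0 = 0.000767 s.
t_r ≈ 2.2τ = 0.00169 s.

t_r ≈ 0.00169 s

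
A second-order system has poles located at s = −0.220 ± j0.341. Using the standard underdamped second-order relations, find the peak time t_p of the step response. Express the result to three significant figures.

t_p = π/ω_d with ω_d = 0.341 (the imaginary part), so t_p = 9.21 s.

t_p ≈ 9.21 s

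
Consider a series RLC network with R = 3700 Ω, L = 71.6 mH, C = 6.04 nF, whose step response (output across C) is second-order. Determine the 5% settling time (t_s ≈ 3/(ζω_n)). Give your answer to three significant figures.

For a series RLC circuit (capacitor voltage as output), ω_n = 1/√(LC) = 1/√(71.6 mH · 6.04 nF) = 48100 rad/s.
ζ = (R/2)·√(C/L) = (3700/2)·√(6.04 nF/71.6 mH) = 0.537.
t_s ≈ 3/(ζω_n) = 0.000116 s.

t_s ≈ 0.000116 s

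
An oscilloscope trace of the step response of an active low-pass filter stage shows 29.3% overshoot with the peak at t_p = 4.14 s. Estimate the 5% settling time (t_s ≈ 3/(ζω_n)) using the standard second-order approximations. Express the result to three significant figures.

From the overshoot, ζ = −ln(OS)/√(π²+ln²(OS)) = 0.364.
t_p = π/ω_d ⇒ ω_d = 0.759 rad/s; then ω_n = ω_d/√(1−ζ²) = 0.815 rad/s.
t_s ≈ 3/(ζω_n) = 3/(0.364·0.815) = 10.1 s.

t_s ≈ 10.1 s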